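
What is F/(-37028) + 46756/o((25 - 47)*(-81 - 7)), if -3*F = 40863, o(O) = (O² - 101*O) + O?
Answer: 3134191949/8225992368 ≈ 0.38101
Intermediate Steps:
o(O) = O² - 100*O
F = -13621 (F = -⅓*40863 = -13621)
F/(-37028) + 46756/o((25 - 47)*(-81 - 7)) = -13621/(-37028) + 46756/((((25 - 47)*(-81 - 7))*(-100 + (25 - 47)*(-81 - 7)))) = -13621*(-1/37028) + 46756/(((-22*(-88))*(-100 - 22*(-88)))) = 13621/37028 + 46756/((1936*(-100 + 1936))) = 13621/37028 + 46756/((1936*1836)) = 13621/37028 + 46756/3554496 = 13621/37028 + 46756*(1/3554496) = 13621/37028 + 11689/888624 = 3134191949/8225992368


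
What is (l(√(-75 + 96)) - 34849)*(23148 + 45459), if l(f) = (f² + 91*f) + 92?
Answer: -2383132752 + 6243237*√21 ≈ -2.3545e+9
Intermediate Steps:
l(f) = 92 + f² + 91*f
(l(√(-75 + 96)) - 34849)*(23148 + 45459) = ((92 + (√(-75 + 96))² + 91*√(-75 + 96)) - 34849)*(23148 + 45459) = ((92 + (√21)² + 91*√21) - 34849)*68607 = ((92 + 21 + 91*√21) - 34849)*68607 = ((113 + 91*√21) - 34849)*68607 = (-34736 + 91*√21)*68607 = -2383132752 + 6243237*√21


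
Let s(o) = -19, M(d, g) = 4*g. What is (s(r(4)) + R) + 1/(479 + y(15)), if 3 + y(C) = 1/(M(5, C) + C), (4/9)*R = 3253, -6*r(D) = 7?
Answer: 1042505201/142804 ≈ 7300.3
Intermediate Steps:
r(D) = -7/6 (r(D) = -⅙*7 = -7/6)
R = 29277/4 (R = (9/4)*3253 = 29277/4 ≈ 7319.3)
y(C) = -3 + 1/(5*C) (y(C) = -3 + 1/(4*C + C) = -3 + 1/(5*C))
(s(r(4)) + R) + 1/(479 + y(15)) = (-19 + 29277/4) + 1/(479 + (-3 + (⅕)/15)) = 29201/4 + 1/(479 + (-3 + (⅕)*(1/15))) = 29201/4 + 1/(479 + (-3 + 1/75)) = 29201/4 + 1/(479 - 224/75) = 29201/4 + 1/(35701/75) = 29201/4 + 75/35701 = 1042505201/142804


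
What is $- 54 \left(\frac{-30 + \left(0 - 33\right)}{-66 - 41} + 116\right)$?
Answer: $- \frac{673650}{107} \approx -6295.8$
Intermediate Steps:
$- 54 \left(\frac{-30 + \left(0 - 33\right)}{-66 - 41} + 116\right) = - 54 \left(\frac{-30 - 33}{-107} + 116\right) = - 54 \left(\left(-63\right) \left(- \frac{1}{107}\right) + 116\right) = - 54 \left(\frac{63}{107} + 116\right) = \left(-54\right) \frac{12475}{107} = - \frac{673650}{107}$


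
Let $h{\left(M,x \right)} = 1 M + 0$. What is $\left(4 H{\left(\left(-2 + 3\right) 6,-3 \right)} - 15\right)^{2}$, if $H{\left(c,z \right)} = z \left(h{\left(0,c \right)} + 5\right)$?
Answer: $5625$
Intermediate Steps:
$h{\left(M,x \right)} = M$ ($h{\left(M,x \right)} = M + 0 = M$)
$H{\left(c,z \right)} = 5 z$ ($H{\left(c,z \right)} = z \left(0 + 5\right) = z 5 = 5 z$)
$\left(4 H{\left(\left(-2 + 3\right) 6,-3 \right)} - 15\right)^{2} = \left(4 \cdot 5 \left(-3\right) - 15\right)^{2} = \left(4 \left(-15\right) - 15\right)^{2} = \left(-60 - 15\right)^{2} = \left(-75\right)^{2} = 5625$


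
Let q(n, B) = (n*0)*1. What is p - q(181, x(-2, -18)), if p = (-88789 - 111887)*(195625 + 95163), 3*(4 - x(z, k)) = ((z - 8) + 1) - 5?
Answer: -58354172688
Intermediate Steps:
x(z, k) = 8 - z/3 (x(z, k) = 4 - (((z - 8) + 1) - 5)/3 = 4 - (((-8 + z) + 1) - 5)/3 = 4 - ((-7 + z) - 5)/3 = 4 - (-12 + z)/3 = 4 + (4 - z/3) = 8 - z/3)
q(n, B) = 0 (q(n, B) = 0*1 = 0)
p = -58354172688 (p = -200676*290788 = -58354172688)
p - q(181, x(-2, -18)) = -58354172688 - 1*0 = -58354172688 + 0 = -58354172688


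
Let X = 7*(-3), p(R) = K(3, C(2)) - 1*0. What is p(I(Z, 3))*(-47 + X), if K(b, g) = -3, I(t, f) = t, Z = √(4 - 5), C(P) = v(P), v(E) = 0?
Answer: 204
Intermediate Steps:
C(P) = 0
Z = I (Z = √(-1) = I ≈ 1.0*I)
p(R) = -3 (p(R) = -3 - 1*0 = -3 + 0 = -3)
X = -21
p(I(Z, 3))*(-47 + X) = -3*(-47 - 21) = -3*(-68) = 204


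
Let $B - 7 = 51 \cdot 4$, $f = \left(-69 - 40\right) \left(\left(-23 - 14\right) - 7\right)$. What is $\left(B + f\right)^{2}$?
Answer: $25070049$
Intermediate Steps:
$f = 4796$ ($f = - 109 \left(\left(-23 - 14\right) - 7\right) = - 109 \left(-37 - 7\right) = \left(-109\right) \left(-44\right) = 4796$)
$B = 211$ ($B = 7 + 51 \cdot 4 = 7 + 204 = 211$)
$\left(B + f\right)^{2} = \left(211 + 4796\right)^{2} = 5007^{2} = 25070049$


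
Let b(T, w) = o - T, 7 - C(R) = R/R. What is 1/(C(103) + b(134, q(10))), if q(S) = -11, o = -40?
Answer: -1/168 ≈ -0.0059524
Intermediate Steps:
C(R) = 6 (C(R) = 7 - R/R = 7 - 1*1 = 7 - 1 = 6)
b(T, w) = -40 - T
1/(C(103) + b(134, q(10))) = 1/(6 + (-40 - 1*134)) = 1/(6 + (-40 - 134)) = 1/(6 - 174) = 1/(-168) = -1/168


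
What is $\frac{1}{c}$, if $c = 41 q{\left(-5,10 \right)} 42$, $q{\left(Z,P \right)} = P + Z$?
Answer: $\frac{1}{8610} \approx 0.00011614$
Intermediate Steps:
$c = 8610$ ($c = 41 \left(10 - 5\right) 42 = 41 \cdot 5 \cdot 42 = 205 \cdot 42 = 8610$)
$\frac{1}{c} = \frac{1}{8610}$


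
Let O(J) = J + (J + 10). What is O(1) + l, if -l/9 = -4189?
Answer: 37713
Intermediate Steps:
l = 37701 (l = -9*(-4189) = 37701)
O(J) = 10 + 2*J (O(J) = J + (10 + J) = 10 + 2*J)
O(1) + l = (10 + 2*1) + 37701 = (10 + 2) + 37701 = 12 + 37701 = 37713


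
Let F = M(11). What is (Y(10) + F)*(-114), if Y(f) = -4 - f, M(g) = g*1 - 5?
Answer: 912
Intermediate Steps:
M(g) = -5 + g (M(g) = g - 5 = -5 + g)
F = 6 (F = -5 + 11 = 6)
(Y(10) + F)*(-114) = ((-4 - 1*10) + 6)*(-114) = ((-4 - 10) + 6)*(-114) = (-14 + 6)*(-114) = -8*(-114) = 912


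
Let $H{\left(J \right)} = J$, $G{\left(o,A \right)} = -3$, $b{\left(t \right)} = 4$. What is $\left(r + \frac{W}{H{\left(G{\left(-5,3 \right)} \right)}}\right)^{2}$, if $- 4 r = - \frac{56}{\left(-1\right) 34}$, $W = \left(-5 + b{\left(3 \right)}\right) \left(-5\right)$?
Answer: $\frac{11236}{2601} \approx 4.3199$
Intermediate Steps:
$W = 5$ ($W = \left(-5 + 4\right) \left(-5\right) = \left(-1\right) \left(-5\right) = 5$)
$r = - \frac{7}{17}$ ($r = - \frac{\left(-56\right) \frac{1}{\left(-1\right) 34}}{4} = - \frac{\left(-56\right) \frac{1}{-34}}{4} = - \frac{\left(-56\right) \left(- \frac{1}{34}\right)}{4} = \left(- \frac{1}{4}\right) \frac{28}{17} = - \frac{7}{17} \approx -0.41176$)
$\left(r + \frac{W}{H{\left(G{\left(-5,3 \right)} \right)}}\right)^{2} = \left(- \frac{7}{17} + \frac{5}{-3}\right)^{2} = \left(- \frac{7}{17} + 5 \left(- \frac{1}{3}\right)\right)^{2} = \left(- \frac{7}{17} - \frac{5}{3}\right)^{2} = \left(- \frac{106}{51}\right)^{2} = \frac{11236}{2601}$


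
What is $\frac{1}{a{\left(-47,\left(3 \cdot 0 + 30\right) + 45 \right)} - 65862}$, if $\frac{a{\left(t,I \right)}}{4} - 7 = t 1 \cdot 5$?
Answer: $- \frac{1}{66774} \approx -1.4976 \cdot 10^{-5}$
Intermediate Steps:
$a{\left(t,I \right)} = 28 + 20 t$ ($a{\left(t,I \right)} = 28 + 4 t 1 \cdot 5 = 28 + 4 t 5 = 28 + 4 \cdot 5 t = 28 + 20 t$)
$\frac{1}{a{\left(-47,\left(3 \cdot 0 + 30\right) + 45 \right)} - 65862} = \frac{1}{\left(28 + 20 \left(-47\right)\right) - 65862} = \frac{1}{\left(28 - 940\right) - 65862} = \frac{1}{-912 - 65862} = \frac{1}{-66774} = - \frac{1}{66774}$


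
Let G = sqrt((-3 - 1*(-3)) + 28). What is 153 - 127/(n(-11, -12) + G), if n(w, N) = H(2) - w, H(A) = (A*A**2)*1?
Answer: 48536/333 + 254*sqrt(7)/333 ≈ 147.77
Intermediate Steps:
H(A) = A**3 (H(A) = A**3*1 = A**3)
n(w, N) = 8 - w (n(w, N) = 2**3 - w = 8 - w)
G = 2*sqrt(7) (G = sqrt((-3 + 3) + 28) = sqrt(0 + 28) = sqrt(28) = 2*sqrt(7) ≈ 5.2915)
153 - 127/(n(-11, -12) + G) = 153 - 127/((8 - 1*(-11)) + 2*sqrt(7)) = 153 - 127/((8 + 11) + 2*sqrt(7)) = 153 - 127/(19 + 2*sqrt(7))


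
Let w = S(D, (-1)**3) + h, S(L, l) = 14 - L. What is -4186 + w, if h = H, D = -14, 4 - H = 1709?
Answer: -5863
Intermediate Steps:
H = -1705 (H = 4 - 1*1709 = 4 - 1709 = -1705)
h = -1705
w = -1677 (w = (14 - 1*(-14)) - 1705 = (14 + 14) - 1705 = 28 - 1705 = -1677)
-4186 + w = -4186 - 1677 = -5863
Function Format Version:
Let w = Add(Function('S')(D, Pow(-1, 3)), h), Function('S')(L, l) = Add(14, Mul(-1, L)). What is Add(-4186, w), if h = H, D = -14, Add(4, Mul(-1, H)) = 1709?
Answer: -5863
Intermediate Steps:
H = -1705 (H = Add(4, Mul(-1, 1709)) = Add(4, -1709) = -1705)
h = -1705
w = -1677 (w = Add(Add(14, Mul(-1, -14)), -1705) = Add(Add(14, 14), -1705) = Add(28, -1705) = -1677)
Add(-4186, w) = Add(-4186, -1677) = -5863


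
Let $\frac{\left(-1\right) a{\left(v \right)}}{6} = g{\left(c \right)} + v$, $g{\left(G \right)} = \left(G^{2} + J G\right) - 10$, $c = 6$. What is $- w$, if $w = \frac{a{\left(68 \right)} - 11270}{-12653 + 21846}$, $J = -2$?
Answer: $\frac{11762}{9193} \approx 1.2795$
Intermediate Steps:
$g{\left(G \right)} = -10 + G^{2} - 2 G$ ($g{\left(G \right)} = \left(G^{2} - 2 G\right) - 10 = -10 + G^{2} - 2 G$)
$a{\left(v \right)} = -84 - 6 v$ ($a{\left(v \right)} = - 6 \left(\left(-10 + 6^{2} - 12\right) + v\right) = - 6 \left(\left(-10 + 36 - 12\right) + v\right) = - 6 \left(14 + v\right) = -84 - 6 v$)
$w = - \frac{11762}{9193}$ ($w = \frac{\left(-84 - 408\right) - 11270}{-12653 + 21846} = \frac{\left(-84 - 408\right) - 11270}{9193} = \left(-492 - 11270\right) \frac{1}{9193} = \left(-11762\right) \frac{1}{9193} = - \frac{11762}{9193} \approx -1.2795$)
$- w = \left(-1\right) \left(- \frac{11762}{9193}\right) = \frac{11762}{9193}$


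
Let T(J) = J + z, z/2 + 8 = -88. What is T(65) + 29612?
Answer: 29485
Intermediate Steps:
z = -192 (z = -16 + 2*(-88) = -16 - 176 = -192)
T(J) = -192 + J (T(J) = J - 192 = -192 + J)
T(65) + 29612 = (-192 + 65) + 29612 = -127 + 29612 = 29485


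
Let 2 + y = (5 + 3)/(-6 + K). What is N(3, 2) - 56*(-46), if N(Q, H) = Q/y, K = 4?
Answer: 5151/2 ≈ 2575.5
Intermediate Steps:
y = -6 (y = -2 + (5 + 3)/(-6 + 4) = -2 + 8/(-2) = -2 + 8*(-1/2) = -2 - 4 = -6)
N(Q, H) = -Q/6 (N(Q, H) = Q/(-6) = Q*(-1/6) = -Q/6)
N(3, 2) - 56*(-46) = -1/6*3 - 56*(-46) = -1/2 + 2576 = 5151/2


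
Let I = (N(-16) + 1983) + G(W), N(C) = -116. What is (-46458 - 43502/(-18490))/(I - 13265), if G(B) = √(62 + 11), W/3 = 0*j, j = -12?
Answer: 4895241067682/1201057990095 + 429482459*√73/1201057990095 ≈ 4.0788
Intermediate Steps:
W = 0 (W = 3*(0*(-12)) = 3*0 = 0)
G(B) = √73
I = 1867 + √73 (I = (-116 + 1983) + √73 = 1867 + √73 ≈ 1875.5)
(-46458 - 43502/(-18490))/(I - 13265) = (-46458 - 43502/(-18490))/((1867 + √73) - 13265) = (-46458 - 43502*(-1/18490))/(-11398 + √73) = (-46458 + 21751/9245)/(-11398 + √73) = -429482459/(9245*(-11398 + √73))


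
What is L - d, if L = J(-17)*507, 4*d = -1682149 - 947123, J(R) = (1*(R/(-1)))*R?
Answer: 510795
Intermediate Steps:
J(R) = -R**2 (J(R) = (1*(R*(-1)))*R = (1*(-R))*R = (-R)*R = -R**2)
d = -657318 (d = (-1682149 - 947123)/4 = (1/4)*(-2629272) = -657318)
L = -146523 (L = -1*(-17)**2*507 = -1*289*507 = -289*507 = -146523)
L - d = -146523 - 1*(-657318) = -146523 + 657318 = 510795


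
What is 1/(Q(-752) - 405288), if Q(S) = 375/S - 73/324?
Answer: -60912/24686946755 ≈ -2.4674e-6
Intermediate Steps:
Q(S) = -73/324 + 375/S (Q(S) = 375/S - 73*1/324 = 375/S - 73/324 = -73/324 + 375/S)
1/(Q(-752) - 405288) = 1/((-73/324 + 375/(-752)) - 405288) = 1/((-73/324 + 375*(-1/752)) - 405288) = 1/((-73/324 - 375/752) - 405288) = 1/(-44099/60912 - 405288) = 1/(-24686946755/60912) = -60912/24686946755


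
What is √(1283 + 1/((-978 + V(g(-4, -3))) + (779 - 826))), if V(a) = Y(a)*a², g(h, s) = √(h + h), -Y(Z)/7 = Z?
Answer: √2*√((657537 - 71848*I*√2)/(1025 - 112*I*√2)) ≈ 35.819 - 2.0554e-6*I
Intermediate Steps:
Y(Z) = -7*Z
g(h, s) = √2*√h (g(h, s) = √(2*h) = √2*√h)
V(a) = -7*a³ (V(a) = (-7*a)*a² = -7*a³)
√(1283 + 1/((-978 + V(g(-4, -3))) + (779 - 826))) = √(1283 + 1/((-978 - 7*(-16*I*√2)) + (779 - 826))) = √(1283 + 1/((-978 - 7*(-16*I*√2)) - 47)) = √(1283 + 1/((-978 - (-112)*I*√2) - 47)) = √(1283 + 1/((-978 + 112*I*√2) - 47)) = √(1283 + 1/(-1025 + 112*I*√2))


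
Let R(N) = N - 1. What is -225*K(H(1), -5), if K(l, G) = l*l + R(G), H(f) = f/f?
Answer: 1125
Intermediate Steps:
R(N) = -1 + N
H(f) = 1
K(l, G) = -1 + G + l**2 (K(l, G) = l*l + (-1 + G) = l**2 + (-1 + G) = -1 + G + l**2)
-225*K(H(1), -5) = -225*(-1 - 5 + 1**2) = -225*(-1 - 5 + 1) = -225*(-5) = 1125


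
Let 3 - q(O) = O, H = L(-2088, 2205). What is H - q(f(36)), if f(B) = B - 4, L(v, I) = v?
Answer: -2059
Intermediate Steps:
H = -2088
f(B) = -4 + B
q(O) = 3 - O
H - q(f(36)) = -2088 - (3 - (-4 + 36)) = -2088 - (3 - 1*32) = -2088 - (3 - 32) = -2088 - 1*(-29) = -2088 + 29 = -2059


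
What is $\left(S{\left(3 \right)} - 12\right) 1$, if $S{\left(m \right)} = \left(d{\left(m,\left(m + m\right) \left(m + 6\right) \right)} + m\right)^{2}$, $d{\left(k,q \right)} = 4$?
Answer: $37$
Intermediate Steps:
$S{\left(m \right)} = \left(4 + m\right)^{2}$
$\left(S{\left(3 \right)} - 12\right) 1 = \left(\left(4 + 3\right)^{2} - 12\right) 1 = \left(7^{2} - 12\right) 1 = \left(49 - 12\right) 1 = 37 \cdot 1 = 37$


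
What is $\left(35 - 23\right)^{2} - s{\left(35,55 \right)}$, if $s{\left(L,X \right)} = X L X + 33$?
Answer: $-105764$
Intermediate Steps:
$s{\left(L,X \right)} = 33 + L X^{2}$ ($s{\left(L,X \right)} = L X X + 33 = L X^{2} + 33 = 33 + L X^{2}$)
$\left(35 - 23\right)^{2} - s{\left(35,55 \right)} = \left(35 - 23\right)^{2} - \left(33 + 35 \cdot 55^{2}\right) = 12^{2} - \left(33 + 35 \cdot 3025\right) = 144 - \left(33 + 105875\right) = 144 - 105908 = -105764$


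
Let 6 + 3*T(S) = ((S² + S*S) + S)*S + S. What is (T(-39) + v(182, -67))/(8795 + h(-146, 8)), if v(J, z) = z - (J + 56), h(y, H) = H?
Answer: -39359/8803 ≈ -4.4711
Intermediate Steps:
v(J, z) = -56 + z - J (v(J, z) = z - (56 + J) = z + (-56 - J) = -56 + z - J)
T(S) = -2 + S/3 + S*(S + 2*S²)/3 (T(S) = -2 + (((S² + S*S) + S)*S + S)/3 = -2 + (((S² + S²) + S)*S + S)/3 = -2 + ((2*S² + S)*S + S)/3 = -2 + ((S + 2*S²)*S + S)/3 = -2 + (S*(S + 2*S²) + S)/3 = -2 + (S + S*(S + 2*S²))/3 = -2 + (S/3 + S*(S + 2*S²)/3) = -2 + S/3 + S*(S + 2*S²)/3)
(T(-39) + v(182, -67))/(8795 + h(-146, 8)) = ((-2 + (⅓)*(-39) + (⅓)*(-39)² + (⅔)*(-39)³) + (-56 - 67 - 1*182))/(8795 + 8) = ((-2 - 13 + (⅓)*1521 + (⅔)*(-59319)) + (-56 - 67 - 182))/8803 = ((-2 - 13 + 507 - 39546) - 305)*(1/8803) = (-39054 - 305)*(1/8803) = -39359*1/8803 = -39359/8803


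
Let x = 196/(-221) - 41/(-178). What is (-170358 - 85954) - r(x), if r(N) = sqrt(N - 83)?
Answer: -256312 - I*sqrt(129456676778)/39338 ≈ -2.5631e+5 - 9.1464*I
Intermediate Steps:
x = -25827/39338 (x = 196*(-1/221) - 41*(-1/178) = -196/221 + 41/178 = -25827/39338 ≈ -0.65654)
r(N) = sqrt(-83 + N)
(-170358 - 85954) - r(x) = (-170358 - 85954) - sqrt(-83 - 25827/39338) = -256312 - sqrt(-3290881/39338) = -256312 - I*sqrt(129456676778)/39338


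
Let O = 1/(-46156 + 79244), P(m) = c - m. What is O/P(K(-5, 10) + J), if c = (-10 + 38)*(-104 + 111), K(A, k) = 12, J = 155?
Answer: 1/959552 ≈ 1.0422e-6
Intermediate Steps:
c = 196 (c = 28*7 = 196)
P(m) = 196 - m
O = 1/33088 ≈ 3.0222e-5
O/P(K(-5, 10) + J) = 1/(33088*(196 - (12 + 155))) = 1/(33088*(196 - 1*167)) = 1/(33088*(196 - 167)) = (1/33088)/29 = (1/33088)*(1/29) = 1/959552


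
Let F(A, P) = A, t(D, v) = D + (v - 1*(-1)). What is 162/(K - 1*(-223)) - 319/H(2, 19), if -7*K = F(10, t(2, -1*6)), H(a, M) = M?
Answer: -157741/9823 ≈ -16.058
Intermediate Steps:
t(D, v) = 1 + D + v (t(D, v) = D + (v + 1) = D + (1 + v) = 1 + D + v)
K = -10/7 (K = -⅐*10 = -10/7 ≈ -1.4286)
162/(K - 1*(-223)) - 319/H(2, 19) = 162/(-10/7 - 1*(-223)) - 319/19 = 162/(-10/7 + 223) - 319*1/19 = 162/(1551/7) - 319/19 = 162*(7/1551) - 319/19 = 378/517 - 319/19 = -157741/9823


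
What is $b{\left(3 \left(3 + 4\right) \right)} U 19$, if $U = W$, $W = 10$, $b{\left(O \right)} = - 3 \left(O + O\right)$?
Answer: $-23940$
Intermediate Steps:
$b{\left(O \right)} = - 6 O$ ($b{\left(O \right)} = - 3 \cdot 2 O = - 6 O$)
$U = 10$
$b{\left(3 \left(3 + 4\right) \right)} U 19 = - 6 \cdot 3 \left(3 + 4\right) 10 \cdot 19 = - 6 \cdot 3 \cdot 7 \cdot 10 \cdot 19 = \left(-6\right) 21 \cdot 10 \cdot 19 = \left(-126\right) 10 \cdot 19 = \left(-1260\right) 19 = -23940$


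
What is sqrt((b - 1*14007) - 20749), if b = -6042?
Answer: I*sqrt(40798) ≈ 201.99*I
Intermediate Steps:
sqrt((b - 1*14007) - 20749) = sqrt((-6042 - 1*14007) - 20749) = sqrt((-6042 - 14007) - 20749) = sqrt(-20049 - 20749) = sqrt(-40798) = I*sqrt(40798)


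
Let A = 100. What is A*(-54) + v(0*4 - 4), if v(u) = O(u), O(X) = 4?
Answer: -5396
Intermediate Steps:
v(u) = 4
A*(-54) + v(0*4 - 4) = 100*(-54) + 4 = -5400 + 4 = -5396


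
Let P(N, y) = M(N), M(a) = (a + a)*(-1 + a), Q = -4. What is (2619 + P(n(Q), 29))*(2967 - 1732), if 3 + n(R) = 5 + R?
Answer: 3249285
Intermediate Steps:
M(a) = 2*a*(-1 + a) (M(a) = (2*a)*(-1 + a) = 2*a*(-1 + a))
n(R) = 2 + R (n(R) = -3 + (5 + R) = 2 + R)
P(N, y) = 2*N*(-1 + N)
(2619 + P(n(Q), 29))*(2967 - 1732) = (2619 + 2*(2 - 4)*(-1 + (2 - 4)))*(2967 - 1732) = (2619 + 2*(-2)*(-1 - 2))*1235 = (2619 + 2*(-2)*(-3))*1235 = (2619 + 12)*1235 = 2631*1235 = 3249285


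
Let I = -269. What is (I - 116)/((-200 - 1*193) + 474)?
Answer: -385/81 ≈ -4.7531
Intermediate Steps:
(I - 116)/((-200 - 1*193) + 474) = (-269 - 116)/((-200 - 1*193) + 474) = -385/((-200 - 193) + 474) = -385/(-393 + 474) = -385/81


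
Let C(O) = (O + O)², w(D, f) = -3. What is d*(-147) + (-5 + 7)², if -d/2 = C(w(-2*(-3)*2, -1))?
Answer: 10588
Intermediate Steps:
C(O) = 4*O² (C(O) = (2*O)² = 4*O²)
d = -72 (d = -8*(-3)² = -8*9 = -2*36 = -72)
d*(-147) + (-5 + 7)² = -72*(-147) + (-5 + 7)² = 10584 + 2² = 10584 + 4 = 10588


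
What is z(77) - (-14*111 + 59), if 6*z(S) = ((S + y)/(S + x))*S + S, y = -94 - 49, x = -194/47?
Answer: 30747121/20550 ≈ 1496.2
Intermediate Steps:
x = -194/47 (x = -194*1/47 = -194/47 ≈ -4.1277)
y = -143
z(S) = S/6 + S*(-143 + S)/(6*(-194/47 + S)) (z(S) = (((S - 143)/(S - 194/47))*S + S)/6 = (((-143 + S)/(-194/47 + S))*S + S)/6 = (S*(-143 + S)/(-194/47 + S) + S)/6 = (S + S*(-143 + S)/(-194/47 + S))/6 = S/6 + S*(-143 + S)/(6*(-194/47 + S)))
z(77) - (-14*111 + 59) = (⅙)*77*(-6915 + 94*77)/(-194 + 47*77) - (-14*111 + 59) = (⅙)*77*(-6915 + 7238)/(-194 + 3619) - (-1554 + 59) = (⅙)*77*323/3425 - 1*(-1495) = (⅙)*77*(1/3425)*323 + 1495 = 24871/20550 + 1495 = 30747121/20550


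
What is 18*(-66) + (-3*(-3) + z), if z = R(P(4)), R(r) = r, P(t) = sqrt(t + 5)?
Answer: -1176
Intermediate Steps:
P(t) = sqrt(5 + t)
z = 3 (z = sqrt(5 + 4) = sqrt(9) = 3)
18*(-66) + (-3*(-3) + z) = 18*(-66) + (-3*(-3) + 3) = -1188 + (9 + 3) = -1188 + 12 = -1176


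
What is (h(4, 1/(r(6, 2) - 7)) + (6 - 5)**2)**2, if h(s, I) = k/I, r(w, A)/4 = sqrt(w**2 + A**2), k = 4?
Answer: 10969 - 1728*sqrt(10) ≈ 5504.6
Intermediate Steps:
r(w, A) = 4*sqrt(A**2 + w**2) (r(w, A) = 4*sqrt(w**2 + A**2) = 4*sqrt(A**2 + w**2))
h(s, I) = 4/I
(h(4, 1/(r(6, 2) - 7)) + (6 - 5)**2)**2 = (4/(1/(4*sqrt(2**2 + 6**2) - 7)) + (6 - 5)**2)**2 = (4/(1/(4*sqrt(4 + 36) - 7)) + 1**2)**2 = (4/(1/(4*sqrt(40) - 7)) + 1)**2 = (4/(1/(4*(2*sqrt(10)) - 7)) + 1)**2 = (4/(1/(8*sqrt(10) - 7)) + 1)**2 = (4/(1/(-7 + 8*sqrt(10))) + 1)**2 = (4*(-7 + 8*sqrt(10)) + 1)**2 = ((-28 + 32*sqrt(10)) + 1)**2 = (-27 + 32*sqrt(10))**2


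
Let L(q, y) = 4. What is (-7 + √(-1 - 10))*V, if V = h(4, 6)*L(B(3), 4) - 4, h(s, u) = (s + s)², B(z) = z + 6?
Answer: -1764 + 252*I*√11 ≈ -1764.0 + 835.79*I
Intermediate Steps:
B(z) = 6 + z
h(s, u) = 4*s² (h(s, u) = (2*s)² = 4*s²)
V = 252 (V = (4*4²)*4 - 4 = (4*16)*4 - 4 = 64*4 - 4 = 256 - 4 = 252)
(-7 + √(-1 - 10))*V = (-7 + √(-1 - 10))*252 = (-7 + √(-11))*252 = (-7 + I*√11)*252 = -1764 + 252*I*√11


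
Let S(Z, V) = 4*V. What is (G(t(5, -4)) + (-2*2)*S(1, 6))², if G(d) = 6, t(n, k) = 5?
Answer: 8100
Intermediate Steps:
(G(t(5, -4)) + (-2*2)*S(1, 6))² = (6 + (-2*2)*(4*6))² = (6 - 4*24)² = (6 - 96)² = (-90)² = 8100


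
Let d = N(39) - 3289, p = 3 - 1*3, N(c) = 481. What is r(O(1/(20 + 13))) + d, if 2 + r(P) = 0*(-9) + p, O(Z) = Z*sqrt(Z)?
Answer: -2810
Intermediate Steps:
p = 0 (p = 3 - 3 = 0)
O(Z) = Z**(3/2)
d = -2808 (d = 481 - 3289 = -2808)
r(P) = -2 (r(P) = -2 + (0*(-9) + 0) = -2 + (0 + 0) = -2 + 0 = -2)
r(O(1/(20 + 13))) + d = -2 - 2808 = -2810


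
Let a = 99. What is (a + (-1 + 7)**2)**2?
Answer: 18225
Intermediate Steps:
(a + (-1 + 7)**2)**2 = (99 + (-1 + 7)**2)**2 = (99 + 6**2)**2 = (99 + 36)**2 = 135**2 = 18225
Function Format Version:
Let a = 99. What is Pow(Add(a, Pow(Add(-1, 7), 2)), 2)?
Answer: 18225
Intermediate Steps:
Pow(Add(a, Pow(Add(-1, 7), 2)), 2) = Pow(Add(99, Pow(Add(-1, 7), 2)), 2) = Pow(Add(99, Pow(6, 2)), 2) = Pow(Add(99, 36), 2) = Pow(135, 2) = 18225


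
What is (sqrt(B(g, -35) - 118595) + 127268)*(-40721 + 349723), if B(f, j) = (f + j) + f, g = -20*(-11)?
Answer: 39326066536 + 309002*I*sqrt(118190) ≈ 3.9326e+10 + 1.0623e+8*I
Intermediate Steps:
g = 220
B(f, j) = j + 2*f
(sqrt(B(g, -35) - 118595) + 127268)*(-40721 + 349723) = (sqrt((-35 + 2*220) - 118595) + 127268)*(-40721 + 349723) = (sqrt((-35 + 440) - 118595) + 127268)*309002 = (sqrt(405 - 118595) + 127268)*309002 = (sqrt(-118190) + 127268)*309002 = (I*sqrt(118190) + 127268)*309002 = (127268 + I*sqrt(118190))*309002 = 39326066536 + 309002*I*sqrt(118190)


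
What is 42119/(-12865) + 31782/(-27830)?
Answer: -31620944/7160659 ≈ -4.4159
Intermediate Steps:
42119/(-12865) + 31782/(-27830) = 42119*(-1/12865) + 31782*(-1/27830) = -42119/12865 - 15891/13915 = -31620944/7160659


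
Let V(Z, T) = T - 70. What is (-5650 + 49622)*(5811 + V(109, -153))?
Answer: 245715536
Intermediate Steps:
V(Z, T) = -70 + T
(-5650 + 49622)*(5811 + V(109, -153)) = (-5650 + 49622)*(5811 + (-70 - 153)) = 43972*(5811 - 223) = 43972*5588 = 245715536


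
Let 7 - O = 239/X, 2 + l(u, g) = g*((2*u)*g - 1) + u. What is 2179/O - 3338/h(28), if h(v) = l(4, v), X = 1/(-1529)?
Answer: -603111005/1141262874 ≈ -0.52846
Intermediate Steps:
X = -1/1529 ≈ -0.00065402
l(u, g) = -2 + u + g*(-1 + 2*g*u) (l(u, g) = -2 + (g*((2*u)*g - 1) + u) = -2 + (g*(2*g*u - 1) + u) = -2 + (g*(-1 + 2*g*u) + u) = -2 + (u + g*(-1 + 2*g*u)) = -2 + u + g*(-1 + 2*g*u))
h(v) = 2 - v + 8*v² (h(v) = -2 + 4 - v + 2*4*v² = -2 + 4 - v + 8*v² = 2 - v + 8*v²)
O = 365438 (O = 7 - 239/(-1/1529) = 7 - 239*(-1529) = 7 - 1*(-365431) = 7 + 365431 = 365438)
2179/O - 3338/h(28) = 2179/365438 - 3338/(2 - 1*28 + 8*28²) = 2179*(1/365438) - 3338/(2 - 28 + 8*784) = 2179/365438 - 3338/(2 - 28 + 6272) = 2179/365438 - 3338/6246 = 2179/365438 - 3338*1/6246 = 2179/365438 - 1669/3123 = -603111005/1141262874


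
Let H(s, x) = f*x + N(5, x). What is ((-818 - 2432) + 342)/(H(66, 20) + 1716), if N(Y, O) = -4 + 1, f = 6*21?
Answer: -2908/4233 ≈ -0.68698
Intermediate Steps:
f = 126
N(Y, O) = -3
H(s, x) = -3 + 126*x (H(s, x) = 126*x - 3 = -3 + 126*x)
((-818 - 2432) + 342)/(H(66, 20) + 1716) = ((-818 - 2432) + 342)/((-3 + 126*20) + 1716) = (-3250 + 342)/((-3 + 2520) + 1716) = -2908/(2517 + 1716) = -2908/4233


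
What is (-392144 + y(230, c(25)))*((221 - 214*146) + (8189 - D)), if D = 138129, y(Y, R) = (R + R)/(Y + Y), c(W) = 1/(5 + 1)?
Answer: 87106530886397/1380 ≈ 6.3121e+10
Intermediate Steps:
c(W) = ⅙ (c(W) = 1/6 = ⅙)
y(Y, R) = R/Y (y(Y, R) = (2*R)/((2*Y)) = (2*R)*(1/(2*Y)) = R/Y)
(-392144 + y(230, c(25)))*((221 - 214*146) + (8189 - D)) = (-392144 + (⅙)/230)*((221 - 214*146) + (8189 - 1*138129)) = (-392144 + (⅙)*(1/230))*((221 - 31244) + (8189 - 138129)) = (-392144 + 1/1380)*(-31023 - 129940) = -541158719/1380*(-160963) = 87106530886397/1380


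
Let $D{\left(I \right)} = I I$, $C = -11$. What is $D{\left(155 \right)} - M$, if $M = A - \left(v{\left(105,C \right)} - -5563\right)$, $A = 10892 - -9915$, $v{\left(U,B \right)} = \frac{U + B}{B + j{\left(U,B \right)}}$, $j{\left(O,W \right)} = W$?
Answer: $\frac{96544}{11} \approx 8776.7$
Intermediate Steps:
$v{\left(U,B \right)} = \frac{B + U}{2 B}$ ($v{\left(U,B \right)} = \frac{U + B}{B + B} = \frac{B + U}{2 B}$)
$A = 20807$ ($A = 10892 + 9915 = 20807$)
$D{\left(I \right)} = I^{2}$
$M = \frac{167731}{11}$ ($M = 20807 - \left(\frac{-11 + 105}{2 \left(-11\right)} - -5563\right) = 20807 - \left(\frac{1}{2} \left(- \frac{1}{11}\right) 94 + 5563\right) = 20807 - \left(- \frac{47}{11} + 5563\right) = 20807 - \frac{61146}{11} = \frac{167731}{11} \approx 15248.0$)
$D{\left(155 \right)} - M = 155^{2} - \frac{167731}{11} = 24025 - \frac{167731}{11} = \frac{96544}{11}$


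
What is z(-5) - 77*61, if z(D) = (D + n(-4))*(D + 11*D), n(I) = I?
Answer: -4157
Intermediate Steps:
z(D) = 12*D*(-4 + D) (z(D) = (D - 4)*(D + 11*D) = (-4 + D)*(12*D) = 12*D*(-4 + D))
z(-5) - 77*61 = 12*(-5)*(-4 - 5) - 77*61 = 12*(-5)*(-9) - 4697 = 540 - 4697 = -4157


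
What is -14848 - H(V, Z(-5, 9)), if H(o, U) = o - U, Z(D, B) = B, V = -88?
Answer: -14751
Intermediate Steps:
-14848 - H(V, Z(-5, 9)) = -14848 - (-88 - 1*9) = -14848 - (-88 - 9) = -14848 - 1*(-97) = -14848 + 97 = -14751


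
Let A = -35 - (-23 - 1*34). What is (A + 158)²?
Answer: 32400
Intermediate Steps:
A = 22 (A = -35 - (-23 - 34) = -35 - 1*(-57) = -35 + 57 = 22)
(A + 158)² = (22 + 158)² = 180² = 32400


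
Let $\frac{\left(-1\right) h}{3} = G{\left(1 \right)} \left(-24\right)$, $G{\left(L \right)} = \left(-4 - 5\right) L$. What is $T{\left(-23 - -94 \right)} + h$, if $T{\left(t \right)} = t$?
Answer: $-577$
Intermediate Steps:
$G{\left(L \right)} = - 9 L$
$h = -648$ ($h = - 3 \left(-9\right) 1 \left(-24\right) = - 3 \left(\left(-9\right) \left(-24\right)\right) = \left(-3\right) 216 = -648$)
$T{\left(-23 - -94 \right)} + h = \left(-23 - -94\right) - 648 = \left(-23 + 94\right) - 648 = 71 - 648 = -577$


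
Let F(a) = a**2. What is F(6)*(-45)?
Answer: -1620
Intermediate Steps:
F(6)*(-45) = 6**2*(-45) = 36*(-45) = -1620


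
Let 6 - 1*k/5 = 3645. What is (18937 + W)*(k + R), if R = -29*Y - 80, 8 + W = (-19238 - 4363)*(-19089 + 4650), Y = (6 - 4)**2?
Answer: -6267538187288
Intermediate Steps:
Y = 4 (Y = 2**2 = 4)
k = -18195 (k = 30 - 5*3645 = 30 - 18225 = -18195)
W = 340774831 (W = -8 + (-19238 - 4363)*(-19089 + 4650) = -8 - 23601*(-14439) = -8 + 340774839 = 340774831)
R = -196 (R = -29*4 - 80 = -116 - 80 = -196)
(18937 + W)*(k + R) = (18937 + 340774831)*(-18195 - 196) = 340793768*(-18391) = -6267538187288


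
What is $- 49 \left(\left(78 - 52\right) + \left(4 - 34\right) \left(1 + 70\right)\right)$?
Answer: $103096$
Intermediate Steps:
$- 49 \left(\left(78 - 52\right) + \left(4 - 34\right) \left(1 + 70\right)\right) = - 49 \left(\left(78 - 52\right) - 2130\right) = - 49 \left(26 - 2130\right) = \left(-49\right) \left(-2104\right) = 103096$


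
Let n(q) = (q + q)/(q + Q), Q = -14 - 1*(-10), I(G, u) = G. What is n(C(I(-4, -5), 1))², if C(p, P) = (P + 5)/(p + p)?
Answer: 36/361 ≈ 0.099723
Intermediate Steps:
C(p, P) = (5 + P)/(2*p) (C(p, P) = (5 + P)/((2*p)) = (5 + P)*(1/(2*p)) = (5 + P)/(2*p))
Q = -4 (Q = -14 + 10 = -4)
n(q) = 2*q/(-4 + q) (n(q) = (q + q)/(q - 4) = (2*q)/(-4 + q) = 2*q/(-4 + q))
n(C(I(-4, -5), 1))² = (2*((½)*(5 + 1)/(-4))/(-4 + (½)*(5 + 1)/(-4)))² = (2*((½)*(-¼)*6)/(-4 + (½)*(-¼)*6))² = (2*(-¾)/(-4 - ¾))² = (2*(-¾)/(-19/4))² = (2*(-¾)*(-4/19))² = (6/19)² = 36/361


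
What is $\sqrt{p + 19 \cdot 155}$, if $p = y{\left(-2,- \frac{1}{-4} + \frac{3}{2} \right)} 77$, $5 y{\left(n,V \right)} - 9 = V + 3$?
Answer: $\frac{3 \sqrt{1403}}{2} \approx 56.185$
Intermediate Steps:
$y{\left(n,V \right)} = \frac{12}{5} + \frac{V}{5}$ ($y{\left(n,V \right)} = \frac{9}{5} + \frac{V + 3}{5} = \frac{9}{5} + \frac{3 + V}{5} = \frac{9}{5} + \left(\frac{3}{5} + \frac{V}{5}\right) = \frac{12}{5} + \frac{V}{5}$)
$p = \frac{847}{4}$ ($p = \left(\frac{12}{5} + \frac{- \frac{1}{-4} + \frac{3}{2}}{5}\right) 77 = \left(\frac{12}{5} + \frac{\left(-1\right) \left(- \frac{1}{4}\right) + 3 \cdot \frac{1}{2}}{5}\right) 77 = \left(\frac{12}{5} + \frac{\frac{1}{4} + \frac{3}{2}}{5}\right) 77 = \left(\frac{12}{5} + \frac{1}{5} \cdot \frac{7}{4}\right) 77 = \left(\frac{12}{5} + \frac{7}{20}\right) 77 = \frac{11}{4} \cdot 77 = \frac{847}{4} \approx 211.75$)
$\sqrt{p + 19 \cdot 155} = \sqrt{\frac{847}{4} + 19 \cdot 155} = \sqrt{\frac{847}{4} + 2945} = \sqrt{\frac{12627}{4}} = \frac{3 \sqrt{1403}}{2}$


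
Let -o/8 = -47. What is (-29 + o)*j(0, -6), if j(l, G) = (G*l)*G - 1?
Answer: -347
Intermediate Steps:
o = 376 (o = -8*(-47) = 376)
j(l, G) = -1 + l*G² (j(l, G) = l*G² - 1 = -1 + l*G²)
(-29 + o)*j(0, -6) = (-29 + 376)*(-1 + 0*(-6)²) = 347*(-1 + 0*36) = 347*(-1 + 0) = 347*(-1) = -347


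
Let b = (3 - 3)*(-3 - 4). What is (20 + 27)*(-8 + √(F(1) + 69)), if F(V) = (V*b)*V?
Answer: -376 + 47*√69 ≈ 14.411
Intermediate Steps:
b = 0 (b = 0*(-7) = 0)
F(V) = 0 (F(V) = (V*0)*V = 0*V = 0)
(20 + 27)*(-8 + √(F(1) + 69)) = (20 + 27)*(-8 + √(0 + 69)) = 47*(-8 + √69) = -376 + 47*√69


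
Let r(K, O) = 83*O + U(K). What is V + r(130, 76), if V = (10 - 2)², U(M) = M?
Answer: 6502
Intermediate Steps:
r(K, O) = K + 83*O (r(K, O) = 83*O + K = K + 83*O)
V = 64 (V = 8² = 64)
V + r(130, 76) = 64 + (130 + 83*76) = 64 + (130 + 6308) = 64 + 6438 = 6502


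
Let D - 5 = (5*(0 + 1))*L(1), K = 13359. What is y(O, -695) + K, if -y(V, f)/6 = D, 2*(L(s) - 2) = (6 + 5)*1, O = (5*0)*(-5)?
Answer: 13104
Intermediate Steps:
O = 0 (O = 0*(-5) = 0)
L(s) = 15/2 (L(s) = 2 + ((6 + 5)*1)/2 = 2 + (11*1)/2 = 2 + (½)*11 = 2 + 11/2 = 15/2)
D = 85/2 (D = 5 + (5*(0 + 1))*(15/2) = 5 + (5*1)*(15/2) = 5 + 5*(15/2) = 5 + 75/2 = 85/2 ≈ 42.500)
y(V, f) = -255 (y(V, f) = -6*85/2 = -255)
y(O, -695) + K = -255 + 13359 = 13104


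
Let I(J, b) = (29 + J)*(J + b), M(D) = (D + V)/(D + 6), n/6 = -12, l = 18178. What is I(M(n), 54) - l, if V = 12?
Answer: -2000822/121 ≈ -16536.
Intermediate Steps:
n = -72 (n = 6*(-12) = -72)
M(D) = (12 + D)/(6 + D) (M(D) = (D + 12)/(D + 6) = (12 + D)/(6 + D))
I(M(n), 54) - l = (((12 - 72)/(6 - 72))² + 29*((12 - 72)/(6 - 72)) + 29*54 + ((12 - 72)/(6 - 72))*54) - 1*18178 = ((-60/(-66))² + 29*(-60/(-66)) + 1566 + (-60/(-66))*54) - 18178 = ((-1/66*(-60))² + 29*(-1/66*(-60)) + 1566 - 1/66*(-60)*54) - 18178 = ((10/11)² + 29*(10/11) + 1566 + (10/11)*54) - 18178 = (100/121 + 290/11 + 1566 + 540/11) - 18178 = 198716/121 - 18178 = -2000822/121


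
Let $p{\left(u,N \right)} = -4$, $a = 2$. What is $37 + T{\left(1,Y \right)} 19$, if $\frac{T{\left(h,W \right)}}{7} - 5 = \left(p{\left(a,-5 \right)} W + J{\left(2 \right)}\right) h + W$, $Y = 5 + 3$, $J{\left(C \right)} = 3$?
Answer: $-2091$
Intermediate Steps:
$Y = 8$
$T{\left(h,W \right)} = 35 + 7 W + 7 h \left(3 - 4 W\right)$ ($T{\left(h,W \right)} = 35 + 7 \left(\left(- 4 W + 3\right) h + W\right) = 35 + 7 \left(\left(3 - 4 W\right) h + W\right) = 35 + 7 \left(h \left(3 - 4 W\right) + W\right) = 35 + 7 \left(W + h \left(3 - 4 W\right)\right) = 35 + \left(7 W + 7 h \left(3 - 4 W\right)\right) = 35 + 7 W + 7 h \left(3 - 4 W\right)$)
$37 + T{\left(1,Y \right)} 19 = 37 + \left(35 + 7 \cdot 8 + 21 \cdot 1 - 224 \cdot 1\right) 19 = 37 + \left(35 + 56 + 21 - 224\right) 19 = 37 - 2128 = -2091$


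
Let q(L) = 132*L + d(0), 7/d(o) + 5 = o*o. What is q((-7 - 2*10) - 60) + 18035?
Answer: 32748/5 ≈ 6549.6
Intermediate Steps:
d(o) = 7/(-5 + o²) (d(o) = 7/(-5 + o*o) = 7/(-5 + o²))
q(L) = -7/5 + 132*L (q(L) = 132*L + 7/(-5 + 0²) = 132*L + 7/(-5 + 0) = 132*L + 7/(-5) = 132*L + 7*(-⅕) = 132*L - 7/5 = -7/5 + 132*L)
q((-7 - 2*10) - 60) + 18035 = (-7/5 + 132*((-7 - 2*10) - 60)) + 18035 = (-7/5 + 132*((-7 - 20) - 60)) + 18035 = (-7/5 + 132*(-27 - 60)) + 18035 = (-7/5 + 132*(-87)) + 18035 = (-7/5 - 11484) + 18035 = -57427/5 + 18035 = 32748/5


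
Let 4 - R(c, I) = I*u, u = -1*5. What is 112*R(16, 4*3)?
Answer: 7168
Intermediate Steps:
u = -5
R(c, I) = 4 + 5*I (R(c, I) = 4 - I*(-5) = 4 - (-5)*I = 4 + 5*I)
112*R(16, 4*3) = 112*(4 + 5*(4*3)) = 112*(4 + 5*12) = 112*(4 + 60) = 112*64 = 7168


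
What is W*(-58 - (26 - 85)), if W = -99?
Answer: -99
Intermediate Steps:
W*(-58 - (26 - 85)) = -99*(-58 - (26 - 85)) = -99*(-58 - 1*(-59)) = -99*(-58 + 59) = -99*1 = -99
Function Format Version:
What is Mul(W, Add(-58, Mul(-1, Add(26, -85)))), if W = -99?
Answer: -99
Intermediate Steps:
Mul(W, Add(-58, Mul(-1, Add(26, -85)))) = Mul(-99, Add(-58, Mul(-1, Add(26, -85)))) = Mul(-99, Add(-58, Mul(-1, -59))) = Mul(-99, Add(-58, 59)) = Mul(-99, 1) = -99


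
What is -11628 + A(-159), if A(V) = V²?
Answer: 13653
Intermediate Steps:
-11628 + A(-159) = -11628 + (-159)² = -11628 + 25281 = 13653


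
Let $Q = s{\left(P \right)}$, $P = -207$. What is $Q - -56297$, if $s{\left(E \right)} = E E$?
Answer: $99146$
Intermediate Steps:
$s{\left(E \right)} = E^{2}$
$Q = 42849$ ($Q = \left(-207\right)^{2} = 42849$)
$Q - -56297 = 42849 - -56297 = 42849 + 56297 = 99146$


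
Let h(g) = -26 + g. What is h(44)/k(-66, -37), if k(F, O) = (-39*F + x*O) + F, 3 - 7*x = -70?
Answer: 126/14855 ≈ 0.0084820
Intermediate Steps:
x = 73/7 (x = 3/7 - 1/7*(-70) = 3/7 + 10 = 73/7 ≈ 10.429)
k(F, O) = -38*F + 73*O/7 (k(F, O) = (-39*F + 73*O/7) + F = -38*F + 73*O/7)
h(44)/k(-66, -37) = (-26 + 44)/(-38*(-66) + (73/7)*(-37)) = 18/(2508 - 2701/7) = 18/(14855/7) = 18*(7/14855) = 126/14855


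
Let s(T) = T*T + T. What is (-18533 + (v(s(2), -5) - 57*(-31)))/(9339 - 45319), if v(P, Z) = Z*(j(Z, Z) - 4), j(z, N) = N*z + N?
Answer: 8423/17990 ≈ 0.46820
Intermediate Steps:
s(T) = T + T**2 (s(T) = T**2 + T = T + T**2)
j(z, N) = N + N*z
v(P, Z) = Z*(-4 + Z*(1 + Z)) (v(P, Z) = Z*(Z*(1 + Z) - 4) = Z*(-4 + Z*(1 + Z)))
(-18533 + (v(s(2), -5) - 57*(-31)))/(9339 - 45319) = (-18533 + (-5*(-4 - 5*(1 - 5)) - 57*(-31)))/(9339 - 45319) = (-18533 + (-5*(-4 - 5*(-4)) + 1767))/(-35980) = (-18533 + (-5*(-4 + 20) + 1767))*(-1/35980) = (-18533 + (-5*16 + 1767))*(-1/35980) = (-18533 + (-80 + 1767))*(-1/35980) = (-18533 + 1687)*(-1/35980) = -16846*(-1/35980) = 8423/17990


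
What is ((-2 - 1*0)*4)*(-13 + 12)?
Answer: 8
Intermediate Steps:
((-2 - 1*0)*4)*(-13 + 12) = ((-2 + 0)*4)*(-1) = -2*4*(-1) = -8*(-1) = 8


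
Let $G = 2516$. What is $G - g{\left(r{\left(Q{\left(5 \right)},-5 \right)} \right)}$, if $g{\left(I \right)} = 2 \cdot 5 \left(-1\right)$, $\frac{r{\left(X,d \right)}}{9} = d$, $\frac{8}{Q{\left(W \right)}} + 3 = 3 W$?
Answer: $2526$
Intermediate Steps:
$Q{\left(W \right)} = \frac{8}{-3 + 3 W}$
$r{\left(X,d \right)} = 9 d$
$g{\left(I \right)} = -10$ ($g{\left(I \right)} = 10 \left(-1\right) = -10$)
$G - g{\left(r{\left(Q{\left(5 \right)},-5 \right)} \right)} = 2516 - -10 = 2516 + 10 = 2526$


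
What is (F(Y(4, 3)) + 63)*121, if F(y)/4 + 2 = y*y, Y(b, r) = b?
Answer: 14399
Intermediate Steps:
F(y) = -8 + 4*y² (F(y) = -8 + 4*(y*y) = -8 + 4*y²)
(F(Y(4, 3)) + 63)*121 = ((-8 + 4*4²) + 63)*121 = ((-8 + 4*16) + 63)*121 = ((-8 + 64) + 63)*121 = (56 + 63)*121 = 119*121 = 14399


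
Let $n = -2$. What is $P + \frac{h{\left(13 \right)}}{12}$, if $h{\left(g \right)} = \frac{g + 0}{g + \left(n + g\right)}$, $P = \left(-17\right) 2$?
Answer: $- \frac{9779}{288} \approx -33.955$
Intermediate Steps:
$P = -34$
$h{\left(g \right)} = \frac{g}{-2 + 2 g}$ ($h{\left(g \right)} = \frac{g + 0}{g + \left(-2 + g\right)} = \frac{g}{-2 + 2 g}$)
$P + \frac{h{\left(13 \right)}}{12} = -34 + \frac{\frac{1}{2} \cdot 13 \frac{1}{-1 + 13}}{12} = -34 + \frac{\frac{1}{2} \cdot 13 \cdot \frac{1}{12}}{12} = -34 + \frac{1}{12} \cdot \frac{13}{24} = -34 + \frac{13}{288} = - \frac{9779}{288}$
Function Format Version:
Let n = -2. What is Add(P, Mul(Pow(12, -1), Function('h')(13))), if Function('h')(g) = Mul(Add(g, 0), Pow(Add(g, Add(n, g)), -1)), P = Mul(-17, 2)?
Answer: Rational(-9779, 288) ≈ -33.955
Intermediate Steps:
P = -34
Function('h')(g) = Mul(g, Pow(Add(-2, Mul(2, g)), -1)) (Function('h')(g) = Mul(Add(g, 0), Pow(Add(g, Add(-2, g)), -1)) = Mul(g, Pow(Add(-2, Mul(2, g)), -1)))
Add(P, Mul(Pow(12, -1), Function('h')(13))) = Add(-34, Mul(Pow(12, -1), Mul(Rational(1, 2), 13, Pow(Add(-1, 13), -1)))) = Add(-34, Mul(Rational(1, 12), Mul(Rational(1, 2), 13, Pow(12, -1)))) = Add(-34, Mul(Rational(1, 12), Mul(Rational(1, 2), 13, Rational(1, 12)))) = Add(-34, Mul(Rational(1, 12), Rational(13, 24))) = Add(-34, Rational(13, 288)) = Rational(-9779, 288)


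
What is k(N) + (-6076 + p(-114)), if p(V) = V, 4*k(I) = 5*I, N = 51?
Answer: -24505/4 ≈ -6126.3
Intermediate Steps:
k(I) = 5*I/4 (k(I) = (5*I)/4 = 5*I/4)
k(N) + (-6076 + p(-114)) = (5/4)*51 + (-6076 - 114) = 255/4 - 6190 = -24505/4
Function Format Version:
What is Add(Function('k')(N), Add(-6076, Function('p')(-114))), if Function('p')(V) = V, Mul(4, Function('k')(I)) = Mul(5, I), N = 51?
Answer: Rational(-24505, 4) ≈ -6126.3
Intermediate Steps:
Function('k')(I) = Mul(Rational(5, 4), I) (Function('k')(I) = Mul(Rational(1, 4), Mul(5, I)) = Mul(Rational(5, 4), I))
Add(Function('k')(N), Add(-6076, Function('p')(-114))) = Add(Mul(Rational(5, 4), 51), Add(-6076, -114)) = Add(Rational(255, 4), -6190) = Rational(-24505, 4)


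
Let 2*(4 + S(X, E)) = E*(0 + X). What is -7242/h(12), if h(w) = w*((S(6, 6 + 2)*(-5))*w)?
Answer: 1207/2400 ≈ 0.50292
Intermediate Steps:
S(X, E) = -4 + E*X/2 (S(X, E) = -4 + (E*(0 + X))/2 = -4 + (E*X)/2 = -4 + E*X/2)
h(w) = -100*w² (h(w) = w*(((-4 + (½)*(6 + 2)*6)*(-5))*w) = w*(((-4 + (½)*8*6)*(-5))*w) = w*(((-4 + 24)*(-5))*w) = w*((20*(-5))*w) = w*(-100*w) = -100*w²)
-7242/h(12) = -7242/((-100*12²)) = -7242/((-100*144)) = -7242/(-14400) = -7242*(-1/14400) = 1207/2400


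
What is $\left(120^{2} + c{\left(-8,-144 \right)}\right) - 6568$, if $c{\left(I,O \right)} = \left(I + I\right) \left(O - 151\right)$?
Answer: $12552$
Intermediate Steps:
$c{\left(I,O \right)} = 2 I \left(-151 + O\right)$
$\left(120^{2} + c{\left(-8,-144 \right)}\right) - 6568 = \left(120^{2} + 2 \left(-8\right) \left(-151 - 144\right)\right) - 6568 = \left(14400 + 2 \left(-8\right) \left(-295\right)\right) - 6568 = \left(14400 + 4720\right) - 6568 = 19120 - 6568 = 12552$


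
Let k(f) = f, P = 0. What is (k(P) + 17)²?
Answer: 289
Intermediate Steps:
(k(P) + 17)² = (0 + 17)² = 17² = 289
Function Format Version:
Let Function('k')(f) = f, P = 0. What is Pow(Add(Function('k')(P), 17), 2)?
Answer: 289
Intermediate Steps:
Pow(Add(Function('k')(P), 17), 2) = Pow(Add(0, 17), 2) = Pow(17, 2) = 289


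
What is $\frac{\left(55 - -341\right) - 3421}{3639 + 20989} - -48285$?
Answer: $\frac{1189159955}{24628} \approx 48285.0$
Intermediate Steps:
$\frac{\left(55 - -341\right) - 3421}{3639 + 20989} - -48285 = \frac{\left(55 + 341\right) - 3421}{24628} + 48285 = \left(396 - 3421\right) \frac{1}{24628} + 48285 = \left(-3025\right) \frac{1}{24628} + 48285 = - \frac{3025}{24628} + 48285 = \frac{1189159955}{24628}$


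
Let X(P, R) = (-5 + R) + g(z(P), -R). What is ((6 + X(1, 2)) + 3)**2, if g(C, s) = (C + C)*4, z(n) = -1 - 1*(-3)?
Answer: 484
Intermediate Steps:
z(n) = 2 (z(n) = -1 + 3 = 2)
g(C, s) = 8*C (g(C, s) = (2*C)*4 = 8*C)
X(P, R) = 11 + R (X(P, R) = (-5 + R) + 8*2 = (-5 + R) + 16 = 11 + R)
((6 + X(1, 2)) + 3)**2 = ((6 + (11 + 2)) + 3)**2 = ((6 + 13) + 3)**2 = (19 + 3)**2 = 22**2 = 484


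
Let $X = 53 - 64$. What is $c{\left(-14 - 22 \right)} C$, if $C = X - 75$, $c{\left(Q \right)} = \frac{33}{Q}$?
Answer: $\frac{473}{6} \approx 78.833$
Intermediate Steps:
$X = -11$
$C = -86$ ($C = -11 - 75 = -86$)
$c{\left(-14 - 22 \right)} C = \frac{33}{-14 - 22} \left(-86\right) = \frac{33}{-36} \left(-86\right) = 33 \left(- \frac{1}{36}\right) \left(-86\right) = \left(- \frac{11}{12}\right) \left(-86\right) = \frac{473}{6}$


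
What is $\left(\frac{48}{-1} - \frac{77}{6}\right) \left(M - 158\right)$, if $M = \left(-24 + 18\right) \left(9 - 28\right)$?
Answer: $\frac{8030}{3} \approx 2676.7$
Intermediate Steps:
$M = 114$ ($M = \left(-6\right) \left(-19\right) = 114$)
$\left(\frac{48}{-1} - \frac{77}{6}\right) \left(M - 158\right) = \left(\frac{48}{-1} - \frac{77}{6}\right) \left(114 - 158\right) = \left(48 \left(-1\right) - \frac{77}{6}\right) \left(-44\right) = \left(-48 - \frac{77}{6}\right) \left(-44\right) = \left(- \frac{365}{6}\right) \left(-44\right) = \frac{8030}{3}$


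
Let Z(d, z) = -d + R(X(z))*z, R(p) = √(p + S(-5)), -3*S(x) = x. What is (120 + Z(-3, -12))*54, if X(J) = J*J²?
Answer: 6642 - 216*I*√15537 ≈ 6642.0 - 26924.0*I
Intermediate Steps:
S(x) = -x/3
X(J) = J³
R(p) = √(5/3 + p) (R(p) = √(p - ⅓*(-5)) = √(p + 5/3) = √(5/3 + p))
Z(d, z) = -d + z*√(15 + 9*z³)/3 (Z(d, z) = -d + (√(15 + 9*z³)/3)*z = -d + z*√(15 + 9*z³)/3)
(120 + Z(-3, -12))*54 = (120 + (-1*(-3) + (⅓)*(-12)*√(15 + 9*(-12)³)))*54 = (120 + (3 + (⅓)*(-12)*√(15 + 9*(-1728))))*54 = (120 + (3 + (⅓)*(-12)*√(15 - 15552)))*54 = (120 + (3 + (⅓)*(-12)*√(-15537)))*54 = (120 + (3 + (⅓)*(-12)*(I*√15537)))*54 = (120 + (3 - 4*I*√15537))*54 = (123 - 4*I*√15537)*54 = 6642 - 216*I*√15537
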